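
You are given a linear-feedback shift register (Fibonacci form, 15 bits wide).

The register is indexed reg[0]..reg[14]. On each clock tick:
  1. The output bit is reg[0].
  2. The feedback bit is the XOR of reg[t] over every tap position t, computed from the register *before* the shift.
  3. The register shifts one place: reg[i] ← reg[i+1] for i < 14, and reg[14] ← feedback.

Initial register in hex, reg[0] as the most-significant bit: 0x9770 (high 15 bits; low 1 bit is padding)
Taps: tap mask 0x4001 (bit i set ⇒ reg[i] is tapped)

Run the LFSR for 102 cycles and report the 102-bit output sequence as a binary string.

100101110111000111001011010000101110010011111001011100010101110010111100110100011010111011000010011010

step | reg (before) | out | fb
   0 | 100101110111000 | 1 | 1
   1 | 001011101110001 | 0 | 1
   2 | 010111011100011 | 0 | 1
   3 | 101110111000111 | 1 | 0
   4 | 011101110001110 | 0 | 0
   5 | 111011100011100 | 1 | 1
   6 | 110111000111001 | 1 | 0
   7 | 101110001110010 | 1 | 1
   8 | 011100011100101 | 0 | 1
   9 | 111000111001011 | 1 | 0
  10 | 110001110010110 | 1 | 1
  11 | 100011100101101 | 1 | 0
  12 | 000111001011010 | 0 | 0
  13 | 001110010110100 | 0 | 0
  14 | 011100101101000 | 0 | 0
  15 | 111001011010000 | 1 | 1
  16 | 110010110100001 | 1 | 0
  17 | 100101101000010 | 1 | 1
  18 | 001011010000101 | 0 | 1
  19 | 010110100001011 | 0 | 1
  20 | 101101000010111 | 1 | 0
  21 | 011010000101110 | 0 | 0
  22 | 110100001011100 | 1 | 1
  23 | 101000010111001 | 1 | 0
  24 | 010000101110010 | 0 | 0
  25 | 100001011100100 | 1 | 1
  26 | 000010111001001 | 0 | 1
  27 | 000101110010011 | 0 | 1
  28 | 001011100100111 | 0 | 1
  29 | 010111001001111 | 0 | 1
  30 | 101110010011111 | 1 | 0
  31 | 011100100111110 | 0 | 0
  32 | 111001001111100 | 1 | 1
  33 | 110010011111001 | 1 | 0
  34 | 100100111110010 | 1 | 1
  35 | 001001111100101 | 0 | 1
  36 | 010011111001011 | 0 | 1
  37 | 100111110010111 | 1 | 0
  38 | 001111100101110 | 0 | 0
  39 | 011111001011100 | 0 | 0
  40 | 111110010111000 | 1 | 1
  41 | 111100101110001 | 1 | 0
  42 | 111001011100010 | 1 | 1
  43 | 110010111000101 | 1 | 0
  44 | 100101110001010 | 1 | 1
  45 | 001011100010101 | 0 | 1
  46 | 010111000101011 | 0 | 1
  47 | 101110001010111 | 1 | 0
  48 | 011100010101110 | 0 | 0
  49 | 111000101011100 | 1 | 1
  50 | 110001010111001 | 1 | 0
  51 | 100010101110010 | 1 | 1
  52 | 000101011100101 | 0 | 1
  53 | 001010111001011 | 0 | 1
  54 | 010101110010111 | 0 | 1
  55 | 101011100101111 | 1 | 0
  56 | 010111001011110 | 0 | 0
  57 | 101110010111100 | 1 | 1
  58 | 011100101111001 | 0 | 1
  59 | 111001011110011 | 1 | 0
  60 | 110010111100110 | 1 | 1
  61 | 100101111001101 | 1 | 0
  62 | 001011110011010 | 0 | 0
  63 | 010111100110100 | 0 | 0
  64 | 101111001101000 | 1 | 1
  65 | 011110011010001 | 0 | 1
  66 | 111100110100011 | 1 | 0
  67 | 111001101000110 | 1 | 1
  68 | 110011010001101 | 1 | 0
  69 | 100110100011010 | 1 | 1
  70 | 001101000110101 | 0 | 1
  71 | 011010001101011 | 0 | 1
  72 | 110100011010111 | 1 | 0
  73 | 101000110101110 | 1 | 1
  74 | 010001101011101 | 0 | 1
  75 | 100011010111011 | 1 | 0
  76 | 000110101110110 | 0 | 0
  77 | 001101011101100 | 0 | 0
  78 | 011010111011000 | 0 | 0
  79 | 110101110110000 | 1 | 1
  80 | 101011101100001 | 1 | 0
  81 | 010111011000010 | 0 | 0
  82 | 101110110000100 | 1 | 1
  83 | 011101100001001 | 0 | 1
  84 | 111011000010011 | 1 | 0
  85 | 110110000100110 | 1 | 1
  86 | 101100001001101 | 1 | 0
  87 | 011000010011010 | 0 | 0
  88 | 110000100110100 | 1 | 1
  89 | 100001001101001 | 1 | 0
  90 | 000010011010010 | 0 | 0
  91 | 000100110100100 | 0 | 0
  92 | 001001101001000 | 0 | 0
  93 | 010011010010000 | 0 | 0
  94 | 100110100100000 | 1 | 1
  95 | 001101001000001 | 0 | 1
  96 | 011010010000011 | 0 | 1
  97 | 110100100000111 | 1 | 0
  98 | 101001000001110 | 1 | 1
  99 | 010010000011101 | 0 | 1
 100 | 100100000111011 | 1 | 0
 101 | 001000001110110 | 0 | 0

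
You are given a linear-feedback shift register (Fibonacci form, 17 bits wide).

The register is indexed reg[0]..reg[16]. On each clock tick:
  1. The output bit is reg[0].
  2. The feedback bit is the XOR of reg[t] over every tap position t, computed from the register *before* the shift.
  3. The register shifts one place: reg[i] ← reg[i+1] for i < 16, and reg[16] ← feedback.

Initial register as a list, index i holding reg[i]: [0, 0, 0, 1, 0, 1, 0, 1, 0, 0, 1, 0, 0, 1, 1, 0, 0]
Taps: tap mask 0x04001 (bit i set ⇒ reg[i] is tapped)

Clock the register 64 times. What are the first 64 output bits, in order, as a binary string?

step | reg (before) | out | fb
   0 | 00010101001001100 | 0 | 1
   1 | 00101010010011001 | 0 | 0
   2 | 01010100100110010 | 0 | 0
   3 | 10101001001100100 | 1 | 0
   4 | 01010010011001000 | 0 | 0
   5 | 10100100110010000 | 1 | 1
   6 | 01001001100100001 | 0 | 0
   7 | 10010011001000010 | 1 | 1
   8 | 00100110010000101 | 0 | 1
   9 | 01001100100001011 | 0 | 0
  10 | 10011001000010110 | 1 | 0
  11 | 00110010000101100 | 0 | 1
  12 | 01100100001011001 | 0 | 0
  13 | 11001000010110010 | 1 | 1
  14 | 10010000101100101 | 1 | 0
  15 | 00100001011001010 | 0 | 0
  16 | 01000010110010100 | 0 | 1
  17 | 10000101100101001 | 1 | 1
  18 | 00001011001010011 | 0 | 0
  19 | 00010110010100110 | 0 | 1
  20 | 00101100101001101 | 0 | 1
  21 | 01011001010011011 | 0 | 0
  22 | 10110010100110110 | 1 | 0
  23 | 01100101001101100 | 0 | 1
  24 | 11001010011011001 | 1 | 1
  25 | 10010100110110011 | 1 | 1
  26 | 00101001101100111 | 0 | 1
  27 | 01010011011001111 | 0 | 1
  28 | 10100110110011111 | 1 | 0
  29 | 01001101100111110 | 0 | 1
  30 | 10011011001111101 | 1 | 0
  31 | 00110110011111010 | 0 | 0
  32 | 01101100111110100 | 0 | 1
  33 | 11011001111101001 | 1 | 1
  34 | 10110011111010011 | 1 | 1
  35 | 01100111110100111 | 0 | 1
  36 | 11001111101001111 | 1 | 0
  37 | 10011111010011110 | 1 | 0
  38 | 00111110100111100 | 0 | 1
  39 | 01111101001111001 | 0 | 0
  40 | 11111010011110010 | 1 | 1
  41 | 11110100111100101 | 1 | 0
  42 | 11101001111001010 | 1 | 1
  43 | 11010011110010101 | 1 | 0
  44 | 10100111100101010 | 1 | 1
  45 | 01001111001010101 | 0 | 1
  46 | 10011110010101011 | 1 | 1
  47 | 00111100101010111 | 0 | 1
  48 | 01111001010101111 | 0 | 1
  49 | 11110010101011111 | 1 | 0
  50 | 11100101010111110 | 1 | 0
  51 | 11001010101111100 | 1 | 0
  52 | 10010101011111000 | 1 | 1
  53 | 00101010111110001 | 0 | 0
  54 | 01010101111100010 | 0 | 0
  55 | 10101011111000100 | 1 | 0
  56 | 01010111110001000 | 0 | 0
  57 | 10101111100010000 | 1 | 1
  58 | 01011111000100001 | 0 | 0
  59 | 10111110001000010 | 1 | 1
  60 | 01111100010000101 | 0 | 1
  61 | 11111000100001011 | 1 | 1
  62 | 11110001000010111 | 1 | 0
  63 | 11100010000101110 | 1 | 0

0001010100100110010000101100101001101100111110100111100101010111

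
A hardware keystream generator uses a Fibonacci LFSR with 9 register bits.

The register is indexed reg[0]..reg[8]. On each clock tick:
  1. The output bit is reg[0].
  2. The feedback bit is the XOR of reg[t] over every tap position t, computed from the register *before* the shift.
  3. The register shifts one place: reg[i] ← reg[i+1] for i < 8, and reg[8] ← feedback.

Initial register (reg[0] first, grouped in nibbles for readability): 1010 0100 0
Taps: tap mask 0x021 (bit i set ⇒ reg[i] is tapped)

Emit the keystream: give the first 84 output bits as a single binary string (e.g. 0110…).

k : reg_k → out_k, fb_k
0: 101001000 → 1, fb=0
1: 010010000 → 0, fb=0
2: 100100000 → 1, fb=1
3: 001000001 → 0, fb=0
4: 010000010 → 0, fb=0
5: 100000100 → 1, fb=1
6: 000001001 → 0, fb=1
7: 000010011 → 0, fb=0
8: 000100110 → 0, fb=0
9: 001001100 → 0, fb=1
10: 010011001 → 0, fb=1
11: 100110011 → 1, fb=1
12: 001100111 → 0, fb=0
13: 011001110 → 0, fb=1
14: 110011101 → 1, fb=0
15: 100111010 → 1, fb=0
16: 001110100 → 0, fb=0
17: 011101000 → 0, fb=1
18: 111010001 → 1, fb=1
19: 110100011 → 1, fb=1
20: 101000111 → 1, fb=1
21: 010001111 → 0, fb=1
22: 100011111 → 1, fb=0
23: 000111110 → 0, fb=1
24: 001111101 → 0, fb=1
25: 011111011 → 0, fb=1
26: 111110111 → 1, fb=1
27: 111101111 → 1, fb=0
28: 111011110 → 1, fb=0
29: 110111100 → 1, fb=0
30: 101111000 → 1, fb=0
31: 011110000 → 0, fb=0
32: 111100000 → 1, fb=1
33: 111000001 → 1, fb=1
34: 110000011 → 1, fb=1
35: 100000111 → 1, fb=1
36: 000001111 → 0, fb=1
37: 000011111 → 0, fb=1
38: 000111111 → 0, fb=1
39: 001111111 → 0, fb=1
40: 011111111 → 0, fb=1
41: 111111111 → 1, fb=0
42: 111111110 → 1, fb=0
43: 111111100 → 1, fb=0
44: 111111000 → 1, fb=0
45: 111110000 → 1, fb=1
46: 111100001 → 1, fb=1
47: 111000011 → 1, fb=1
48: 110000111 → 1, fb=1
49: 100001111 → 1, fb=0
50: 000011110 → 0, fb=1
51: 000111101 → 0, fb=1
52: 001111011 → 0, fb=1
53: 011110111 → 0, fb=0
54: 111101110 → 1, fb=0
55: 111011100 → 1, fb=0
56: 110111000 → 1, fb=0
57: 101110000 → 1, fb=1
58: 011100001 → 0, fb=0
59: 111000010 → 1, fb=1
60: 110000101 → 1, fb=1
61: 100001011 → 1, fb=0
62: 000010110 → 0, fb=0
63: 000101100 → 0, fb=1
64: 001011001 → 0, fb=1
65: 010110011 → 0, fb=0
66: 101100110 → 1, fb=1
67: 011001101 → 0, fb=1
68: 110011011 → 1, fb=0
69: 100110110 → 1, fb=1
70: 001101101 → 0, fb=1
71: 011011011 → 0, fb=1
72: 110110111 → 1, fb=1
73: 101101111 → 1, fb=0
74: 011011110 → 0, fb=1
75: 110111101 → 1, fb=0
76: 101111010 → 1, fb=0
77: 011110100 → 0, fb=0
78: 111101000 → 1, fb=0
79: 111010000 → 1, fb=1
80: 110100001 → 1, fb=1
81: 101000011 → 1, fb=1
82: 010000111 → 0, fb=0
83: 100001110 → 1, fb=0

101001000001001100111010001111101111000001111111110000111101110000101100110110111101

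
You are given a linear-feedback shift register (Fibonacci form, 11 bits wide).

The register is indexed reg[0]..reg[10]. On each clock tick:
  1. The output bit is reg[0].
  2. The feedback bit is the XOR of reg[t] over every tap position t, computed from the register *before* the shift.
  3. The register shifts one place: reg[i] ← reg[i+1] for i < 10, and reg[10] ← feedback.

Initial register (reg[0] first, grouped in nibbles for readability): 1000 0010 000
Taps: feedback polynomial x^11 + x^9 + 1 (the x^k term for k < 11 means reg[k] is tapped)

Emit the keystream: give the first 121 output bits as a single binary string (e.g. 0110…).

k : reg_k → out_k, fb_k
0: 10000010000 → 1, fb=1
1: 00000100001 → 0, fb=0
2: 00001000010 → 0, fb=1
3: 00010000101 → 0, fb=0
4: 00100001010 → 0, fb=1
5: 01000010101 → 0, fb=0
6: 10000101010 → 1, fb=0
7: 00001010100 → 0, fb=0
8: 00010101000 → 0, fb=0
9: 00101010000 → 0, fb=0
10: 01010100000 → 0, fb=0
11: 10101000000 → 1, fb=1
12: 01010000001 → 0, fb=0
13: 10100000010 → 1, fb=0
14: 01000000100 → 0, fb=0
15: 10000001000 → 1, fb=1
16: 00000010001 → 0, fb=0
17: 00000100010 → 0, fb=1
18: 00001000101 → 0, fb=0
19: 00010001010 → 0, fb=1
20: 00100010101 → 0, fb=0
21: 01000101010 → 0, fb=1
22: 10001010101 → 1, fb=1
23: 00010101011 → 0, fb=1
24: 00101010111 → 0, fb=1
25: 01010101111 → 0, fb=1
26: 10101011111 → 1, fb=0
27: 01010111110 → 0, fb=1
28: 10101111101 → 1, fb=1
29: 01011111011 → 0, fb=1
30: 10111110111 → 1, fb=0
31: 01111101110 → 0, fb=1
32: 11111011101 → 1, fb=1
33: 11110111011 → 1, fb=0
34: 11101110110 → 1, fb=0
35: 11011101100 → 1, fb=1
36: 10111011001 → 1, fb=1
37: 01110110011 → 0, fb=1
38: 11101100111 → 1, fb=0
39: 11011001110 → 1, fb=0
40: 10110011100 → 1, fb=1
41: 01100111001 → 0, fb=0
42: 11001110010 → 1, fb=0
43: 10011100100 → 1, fb=1
44: 00111001001 → 0, fb=0
45: 01110010010 → 0, fb=1
46: 11100100101 → 1, fb=1
47: 11001001011 → 1, fb=0
48: 10010010110 → 1, fb=0
49: 00100101100 → 0, fb=0
50: 01001011000 → 0, fb=0
51: 10010110000 → 1, fb=1
52: 00101100001 → 0, fb=0
53: 01011000010 → 0, fb=1
54: 10110000101 → 1, fb=1
55: 01100001011 → 0, fb=1
56: 11000010111 → 1, fb=0
57: 10000101110 → 1, fb=0
58: 00001011100 → 0, fb=0
59: 00010111000 → 0, fb=0
60: 00101110000 → 0, fb=0
61: 01011100000 → 0, fb=0
62: 10111000000 → 1, fb=1
63: 01110000001 → 0, fb=0
64: 11100000010 → 1, fb=0
65: 11000000100 → 1, fb=1
66: 10000001001 → 1, fb=1
67: 00000010011 → 0, fb=1
68: 00000100111 → 0, fb=1
69: 00001001111 → 0, fb=1
70: 00010011111 → 0, fb=1
71: 00100111111 → 0, fb=1
72: 01001111111 → 0, fb=1
73: 10011111111 → 1, fb=0
74: 00111111110 → 0, fb=1
75: 01111111101 → 0, fb=0
76: 11111111010 → 1, fb=0
77: 11111110100 → 1, fb=1
78: 11111101001 → 1, fb=1
79: 11111010011 → 1, fb=0
80: 11110100110 → 1, fb=0
81: 11101001100 → 1, fb=1
82: 11010011001 → 1, fb=1
83: 10100110011 → 1, fb=0
84: 01001100110 → 0, fb=1
85: 10011001101 → 1, fb=1
86: 00110011011 → 0, fb=1
87: 01100110111 → 0, fb=1
88: 11001101111 → 1, fb=0
89: 10011011110 → 1, fb=0
90: 00110111100 → 0, fb=0
91: 01101111000 → 0, fb=0
92: 11011110000 → 1, fb=1
93: 10111100001 → 1, fb=1
94: 01111000011 → 0, fb=1
95: 11110000111 → 1, fb=0
96: 11100001110 → 1, fb=0
97: 11000011100 → 1, fb=1
98: 10000111001 → 1, fb=1
99: 00001110011 → 0, fb=1
100: 00011100111 → 0, fb=1
101: 00111001111 → 0, fb=1
102: 01110011111 → 0, fb=1
103: 11100111111 → 1, fb=0
104: 11001111110 → 1, fb=0
105: 10011111100 → 1, fb=1
106: 00111111001 → 0, fb=0
107: 01111110010 → 0, fb=1
108: 11111100101 → 1, fb=1
109: 11111001011 → 1, fb=0
110: 11110010110 → 1, fb=0
111: 11100101100 → 1, fb=1
112: 11001011001 → 1, fb=1
113: 10010110011 → 1, fb=0
114: 00101100110 → 0, fb=1
115: 01011001101 → 0, fb=0
116: 10110011010 → 1, fb=0
117: 01100110100 → 0, fb=0
118: 11001101000 → 1, fb=1
119: 10011010001 → 1, fb=1
120: 00110100011 → 0, fb=1

1000001000010101000000100010101011111011101100111001001011000010111000000100111111110100110011011110000111001111110010110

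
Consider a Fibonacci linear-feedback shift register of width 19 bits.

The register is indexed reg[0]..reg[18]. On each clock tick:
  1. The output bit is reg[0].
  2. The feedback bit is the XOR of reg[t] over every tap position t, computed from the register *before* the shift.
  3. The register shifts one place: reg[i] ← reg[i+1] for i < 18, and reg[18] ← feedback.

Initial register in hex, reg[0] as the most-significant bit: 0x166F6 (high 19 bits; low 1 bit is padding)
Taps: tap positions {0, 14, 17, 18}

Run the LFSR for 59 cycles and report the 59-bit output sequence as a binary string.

step | reg (before) | out | fb
   0 | 0001011001101111011 | 0 | 1
   1 | 0010110011011110111 | 0 | 1
   2 | 0101100110111101111 | 0 | 0
   3 | 1011001101111011110 | 1 | 1
   4 | 0110011011110111101 | 0 | 0
   5 | 1100110111101111010 | 1 | 1
   6 | 1001101111011110101 | 1 | 1
   7 | 0011011110111101011 | 0 | 0
   8 | 0110111101111010110 | 0 | 0
   9 | 1101111011110101100 | 1 | 1
  10 | 1011110111101011001 | 1 | 1
  11 | 0111101111010110011 | 0 | 1
  12 | 1111011110101100111 | 1 | 1
  13 | 1110111101011001111 | 1 | 1
  14 | 1101111010110011111 | 1 | 0
  15 | 1011110101100111110 | 1 | 1
  16 | 0111101011001111101 | 0 | 0
  17 | 1111010110011111010 | 1 | 1
  18 | 1110101100111110101 | 1 | 1
  19 | 1101011001111101011 | 1 | 1
  20 | 1010110011111010111 | 1 | 0
  21 | 0101100111110101110 | 0 | 1
  22 | 1011001111101011101 | 1 | 1
  23 | 0110011111010111011 | 0 | 1
  24 | 1100111110101110111 | 1 | 0
  25 | 1001111101011101110 | 1 | 0
  26 | 0011111010111011100 | 0 | 1
  27 | 0111110101110111001 | 0 | 0
  28 | 1111101011101110010 | 1 | 1
  29 | 1111010111011100101 | 1 | 0
  30 | 1110101110111001010 | 1 | 0
  31 | 1101011101110010100 | 1 | 0
  32 | 1010111011100101000 | 1 | 1
  33 | 0101110111001010001 | 0 | 0
  34 | 1011101110010100010 | 1 | 0
  35 | 0111011100101000100 | 0 | 0
  36 | 1110111001010001000 | 1 | 1
  37 | 1101110010100010001 | 1 | 1
  38 | 1011100101000100011 | 1 | 1
  39 | 0111001010001000111 | 0 | 0
  40 | 1110010100010001110 | 1 | 0
  41 | 1100101000100011100 | 1 | 0
  42 | 1001010001000111000 | 1 | 0
  43 | 0010100010001110000 | 0 | 1
  44 | 0101000100011100001 | 0 | 1
  45 | 1010001000111000011 | 1 | 1
  46 | 0100010001110000111 | 0 | 0
  47 | 1000100011100001110 | 1 | 0
  48 | 0001000111000011100 | 0 | 1
  49 | 0010001110000111001 | 0 | 0
  50 | 0100011100001110010 | 0 | 0
  51 | 1000111000011100100 | 1 | 1
  52 | 0001110000111001001 | 0 | 1
  53 | 0011100001110010011 | 0 | 1
  54 | 0111000011100100111 | 0 | 0
  55 | 1110000111001001110 | 1 | 0
  56 | 1100001110010011100 | 1 | 0
  57 | 1000011100100111000 | 1 | 0
  58 | 0000111001001110000 | 0 | 1

00010110011011110111101011001111101011101110010100010001110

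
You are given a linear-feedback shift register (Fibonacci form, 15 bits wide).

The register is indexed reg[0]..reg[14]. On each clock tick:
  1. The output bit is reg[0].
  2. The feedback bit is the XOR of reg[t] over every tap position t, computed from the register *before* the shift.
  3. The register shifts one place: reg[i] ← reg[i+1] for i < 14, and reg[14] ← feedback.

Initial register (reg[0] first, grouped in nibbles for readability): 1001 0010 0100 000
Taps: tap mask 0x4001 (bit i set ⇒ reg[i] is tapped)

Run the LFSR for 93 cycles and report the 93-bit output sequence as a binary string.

k : reg_k → out_k, fb_k
0: 100100100100000 → 1, fb=1
1: 001001001000001 → 0, fb=1
2: 010010010000011 → 0, fb=1
3: 100100100000111 → 1, fb=0
4: 001001000001110 → 0, fb=0
5: 010010000011100 → 0, fb=0
6: 100100000111000 → 1, fb=1
7: 001000001110001 → 0, fb=1
8: 010000011100011 → 0, fb=1
9: 100000111000111 → 1, fb=0
10: 000001110001110 → 0, fb=0
11: 000011100011100 → 0, fb=0
12: 000111000111000 → 0, fb=0
13: 001110001110000 → 0, fb=0
14: 011100011100000 → 0, fb=0
15: 111000111000000 → 1, fb=1
16: 110001110000001 → 1, fb=0
17: 100011100000010 → 1, fb=1
18: 000111000000101 → 0, fb=1
19: 001110000001011 → 0, fb=1
20: 011100000010111 → 0, fb=1
21: 111000000101111 → 1, fb=0
22: 110000001011110 → 1, fb=1
23: 100000010111101 → 1, fb=0
24: 000000101111010 → 0, fb=0
25: 000001011110100 → 0, fb=0
26: 000010111101000 → 0, fb=0
27: 000101111010000 → 0, fb=0
28: 001011110100000 → 0, fb=0
29: 010111101000000 → 0, fb=0
30: 101111010000000 → 1, fb=1
31: 011110100000001 → 0, fb=1
32: 111101000000011 → 1, fb=0
33: 111010000000110 → 1, fb=1
34: 110100000001101 → 1, fb=0
35: 101000000011010 → 1, fb=1
36: 010000000110101 → 0, fb=1
37: 100000001101011 → 1, fb=0
38: 000000011010110 → 0, fb=0
39: 000000110101100 → 0, fb=0
40: 000001101011000 → 0, fb=0
41: 000011010110000 → 0, fb=0
42: 000110101100000 → 0, fb=0
43: 001101011000000 → 0, fb=0
44: 011010110000000 → 0, fb=0
45: 110101100000000 → 1, fb=1
46: 101011000000001 → 1, fb=0
47: 010110000000010 → 0, fb=0
48: 101100000000100 → 1, fb=1
49: 011000000001001 → 0, fb=1
50: 110000000010011 → 1, fb=0
51: 100000000100110 → 1, fb=1
52: 000000001001101 → 0, fb=1
53: 000000010011011 → 0, fb=1
54: 000000100110111 → 0, fb=1
55: 000001001101111 → 0, fb=1
56: 000010011011111 → 0, fb=1
57: 000100110111111 → 0, fb=1
58: 001001101111111 → 0, fb=1
59: 010011011111111 → 0, fb=1
60: 100110111111111 → 1, fb=0
61: 001101111111110 → 0, fb=0
62: 011011111111100 → 0, fb=0
63: 110111111111000 → 1, fb=1
64: 101111111110001 → 1, fb=0
65: 011111111100010 → 0, fb=0
66: 111111111000100 → 1, fb=1
67: 111111110001001 → 1, fb=0
68: 111111100010010 → 1, fb=1
69: 111111000100101 → 1, fb=0
70: 111110001001010 → 1, fb=1
71: 111100010010101 → 1, fb=0
72: 111000100101010 → 1, fb=1
73: 110001001010101 → 1, fb=0
74: 100010010101010 → 1, fb=1
75: 000100101010101 → 0, fb=1
76: 001001010101011 → 0, fb=1
77: 010010101010111 → 0, fb=1
78: 100101010101111 → 1, fb=0
79: 001010101011110 → 0, fb=0
80: 010101010111100 → 0, fb=0
81: 101010101111000 → 1, fb=1
82: 010101011110001 → 0, fb=1
83: 101010111100011 → 1, fb=0
84: 010101111000110 → 0, fb=0
85: 101011110001100 → 1, fb=1
86: 010111100011001 → 0, fb=1
87: 101111000110011 → 1, fb=0
88: 011110001100110 → 0, fb=0
89: 111100011001100 → 1, fb=1
90: 111000110011001 → 1, fb=0
91: 110001100110010 → 1, fb=1
92: 100011001100101 → 1, fb=0

100100100100000111000111000000101111010000000110101100000000100110111111111000100101010101111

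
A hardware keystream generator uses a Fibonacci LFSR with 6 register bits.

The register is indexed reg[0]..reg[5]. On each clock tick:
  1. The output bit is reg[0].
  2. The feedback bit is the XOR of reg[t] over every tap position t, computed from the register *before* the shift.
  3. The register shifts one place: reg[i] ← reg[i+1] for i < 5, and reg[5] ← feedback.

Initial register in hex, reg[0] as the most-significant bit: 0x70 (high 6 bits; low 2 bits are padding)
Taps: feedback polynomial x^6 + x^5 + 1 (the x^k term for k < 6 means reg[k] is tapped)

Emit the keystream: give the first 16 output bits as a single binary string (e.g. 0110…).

0111000101111001

tick  register→output (feedback)
  0  011100→0 (0)
  1  111000→1 (1)
  2  110001→1 (0)
  3  100010→1 (1)
  4  000101→0 (1)
  5  001011→0 (1)
  6  010111→0 (1)
  7  101111→1 (0)
  8  011110→0 (0)
  9  111100→1 (1)
 10  111001→1 (0)
 11  110010→1 (1)
 12  100101→1 (0)
 13  001010→0 (0)
 14  010100→0 (0)
 15  101000→1 (1)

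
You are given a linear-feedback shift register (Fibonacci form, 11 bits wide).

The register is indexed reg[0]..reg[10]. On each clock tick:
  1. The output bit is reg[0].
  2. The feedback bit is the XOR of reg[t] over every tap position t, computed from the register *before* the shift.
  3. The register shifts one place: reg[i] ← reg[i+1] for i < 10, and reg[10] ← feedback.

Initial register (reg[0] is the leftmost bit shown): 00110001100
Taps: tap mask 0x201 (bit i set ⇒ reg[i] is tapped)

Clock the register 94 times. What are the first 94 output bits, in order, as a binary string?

0011000110000111110000001100101010110100010001110101111100100011001011111000010011000000101101

k : reg_k → out_k, fb_k
0: 00110001100 → 0, fb=0
1: 01100011000 → 0, fb=0
2: 11000110000 → 1, fb=1
3: 10001100001 → 1, fb=1
4: 00011000011 → 0, fb=1
5: 00110000111 → 0, fb=1
6: 01100001111 → 0, fb=1
7: 11000011111 → 1, fb=0
8: 10000111110 → 1, fb=0
9: 00001111100 → 0, fb=0
10: 00011111000 → 0, fb=0
11: 00111110000 → 0, fb=0
12: 01111100000 → 0, fb=0
13: 11111000000 → 1, fb=1
14: 11110000001 → 1, fb=1
15: 11100000011 → 1, fb=0
16: 11000000110 → 1, fb=0
17: 10000001100 → 1, fb=1
18: 00000011001 → 0, fb=0
19: 00000110010 → 0, fb=1
20: 00001100101 → 0, fb=0
21: 00011001010 → 0, fb=1
22: 00110010101 → 0, fb=0
23: 01100101010 → 0, fb=1
24: 11001010101 → 1, fb=1
25: 10010101011 → 1, fb=0
26: 00101010110 → 0, fb=1
27: 01010101101 → 0, fb=0
28: 10101011010 → 1, fb=0
29: 01010110100 → 0, fb=0
30: 10101101000 → 1, fb=1
31: 01011010001 → 0, fb=0
32: 10110100010 → 1, fb=0
33: 01101000100 → 0, fb=0
34: 11010001000 → 1, fb=1
35: 10100010001 → 1, fb=1
36: 01000100011 → 0, fb=1
37: 10001000111 → 1, fb=0
38: 00010001110 → 0, fb=1
39: 00100011101 → 0, fb=0
40: 01000111010 → 0, fb=1
41: 10001110101 → 1, fb=1
42: 00011101011 → 0, fb=1
43: 00111010111 → 0, fb=1
44: 01110101111 → 0, fb=1
45: 11101011111 → 1, fb=0
46: 11010111110 → 1, fb=0
47: 10101111100 → 1, fb=1
48: 01011111001 → 0, fb=0
49: 10111110010 → 1, fb=0
50: 01111100100 → 0, fb=0
51: 11111001000 → 1, fb=1
52: 11110010001 → 1, fb=1
53: 11100100011 → 1, fb=0
54: 11001000110 → 1, fb=0
55: 10010001100 → 1, fb=1
56: 00100011001 → 0, fb=0
57: 01000110010 → 0, fb=1
58: 10001100101 → 1, fb=1
59: 00011001011 → 0, fb=1
60: 00110010111 → 0, fb=1
61: 01100101111 → 0, fb=1
62: 11001011111 → 1, fb=0
63: 10010111110 → 1, fb=0
64: 00101111100 → 0, fb=0
65: 01011111000 → 0, fb=0
66: 10111110000 → 1, fb=1
67: 01111100001 → 0, fb=0
68: 11111000010 → 1, fb=0
69: 11110000100 → 1, fb=1
70: 11100001001 → 1, fb=1
71: 11000010011 → 1, fb=0
72: 10000100110 → 1, fb=0
73: 00001001100 → 0, fb=0
74: 00010011000 → 0, fb=0
75: 00100110000 → 0, fb=0
76: 01001100000 → 0, fb=0
77: 10011000000 → 1, fb=1
78: 00110000001 → 0, fb=0
79: 01100000010 → 0, fb=1
80: 11000000101 → 1, fb=1
81: 10000001011 → 1, fb=0
82: 00000010110 → 0, fb=1
83: 00000101101 → 0, fb=0
84: 00001011010 → 0, fb=1
85: 00010110101 → 0, fb=0
86: 00101101010 → 0, fb=1
87: 01011010101 → 0, fb=0
88: 10110101010 → 1, fb=0
89: 01101010100 → 0, fb=0
90: 11010101000 → 1, fb=1
91: 10101010001 → 1, fb=1
92: 01010100011 → 0, fb=1
93: 10101000111 → 1, fb=0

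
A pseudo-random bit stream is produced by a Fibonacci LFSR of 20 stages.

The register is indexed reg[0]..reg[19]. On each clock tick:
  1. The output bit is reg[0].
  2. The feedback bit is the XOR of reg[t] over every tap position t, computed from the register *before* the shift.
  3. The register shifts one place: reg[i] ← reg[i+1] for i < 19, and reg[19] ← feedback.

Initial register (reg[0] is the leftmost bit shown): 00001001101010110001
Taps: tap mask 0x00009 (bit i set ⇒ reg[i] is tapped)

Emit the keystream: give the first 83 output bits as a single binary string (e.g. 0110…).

k : reg_k → out_k, fb_k
0: 00001001101010110001 → 0, fb=0
1: 00010011010101100010 → 0, fb=1
2: 00100110101011000101 → 0, fb=0
3: 01001101010110001010 → 0, fb=0
4: 10011010101100010100 → 1, fb=0
5: 00110101011000101000 → 0, fb=1
6: 01101010110001010001 → 0, fb=0
7: 11010101100010100010 → 1, fb=0
8: 10101011000101000100 → 1, fb=1
9: 01010110001010001001 → 0, fb=1
10: 10101100010100010011 → 1, fb=1
11: 01011000101000100111 → 0, fb=1
12: 10110001010001001111 → 1, fb=0
13: 01100010100010011110 → 0, fb=0
14: 11000101000100111100 → 1, fb=1
15: 10001010001001111001 → 1, fb=1
16: 00010100010011110011 → 0, fb=1
17: 00101000100111100111 → 0, fb=0
18: 01010001001111001110 → 0, fb=1
19: 10100010011110011101 → 1, fb=1
20: 01000100111100111011 → 0, fb=0
21: 10001001111001110110 → 1, fb=1
22: 00010011110011101101 → 0, fb=1
23: 00100111100111011011 → 0, fb=0
24: 01001111001110110110 → 0, fb=0
25: 10011110011101101100 → 1, fb=0
26: 00111100111011011000 → 0, fb=1
27: 01111001110110110001 → 0, fb=1
28: 11110011101101100011 → 1, fb=0
29: 11100111011011000110 → 1, fb=1
30: 11001110110110001101 → 1, fb=1
31: 10011101101100011011 → 1, fb=0
32: 00111011011000110110 → 0, fb=1
33: 01110110110001101101 → 0, fb=1
34: 11101101100011011011 → 1, fb=1
35: 11011011000110110111 → 1, fb=0
36: 10110110001101101110 → 1, fb=0
37: 01101100011011011100 → 0, fb=0
38: 11011000110110111000 → 1, fb=0
39: 10110001101101110000 → 1, fb=0
40: 01100011011011100000 → 0, fb=0
41: 11000110110111000000 → 1, fb=1
42: 10001101101110000001 → 1, fb=1
43: 00011011011100000011 → 0, fb=1
44: 00110110111000000111 → 0, fb=1
45: 01101101110000001111 → 0, fb=0
46: 11011011100000011110 → 1, fb=0
47: 10110111000000111100 → 1, fb=0
48: 01101110000001111000 → 0, fb=0
49: 11011100000011110000 → 1, fb=0
50: 10111000000111100000 → 1, fb=0
51: 01110000001111000000 → 0, fb=1
52: 11100000011110000001 → 1, fb=1
53: 11000000111100000011 → 1, fb=1
54: 10000001111000000111 → 1, fb=1
55: 00000011110000001111 → 0, fb=0
56: 00000111100000011110 → 0, fb=0
57: 00001111000000111100 → 0, fb=0
58: 00011110000001111000 → 0, fb=1
59: 00111100000011110001 → 0, fb=1
60: 01111000000111100011 → 0, fb=1
61: 11110000001111000111 → 1, fb=0
62: 11100000011110001110 → 1, fb=1
63: 11000000111100011101 → 1, fb=1
64: 10000001111000111011 → 1, fb=1
65: 00000011110001110111 → 0, fb=0
66: 00000111100011101110 → 0, fb=0
67: 00001111000111011100 → 0, fb=0
68: 00011110001110111000 → 0, fb=1
69: 00111100011101110001 → 0, fb=1
70: 01111000111011100011 → 0, fb=1
71: 11110001110111000111 → 1, fb=0
72: 11100011101110001110 → 1, fb=1
73: 11000111011100011101 → 1, fb=1
74: 10001110111000111011 → 1, fb=1
75: 00011101110001110111 → 0, fb=1
76: 00111011100011101111 → 0, fb=1
77: 01110111000111011111 → 0, fb=1
78: 11101110001110111111 → 1, fb=1
79: 11011100011101111111 → 1, fb=0
80: 10111000111011111110 → 1, fb=0
81: 01110001110111111100 → 0, fb=1
82: 11100011101111111001 → 1, fb=1

00001001101010110001010001001111001110110110001101101110000001111000000111100011101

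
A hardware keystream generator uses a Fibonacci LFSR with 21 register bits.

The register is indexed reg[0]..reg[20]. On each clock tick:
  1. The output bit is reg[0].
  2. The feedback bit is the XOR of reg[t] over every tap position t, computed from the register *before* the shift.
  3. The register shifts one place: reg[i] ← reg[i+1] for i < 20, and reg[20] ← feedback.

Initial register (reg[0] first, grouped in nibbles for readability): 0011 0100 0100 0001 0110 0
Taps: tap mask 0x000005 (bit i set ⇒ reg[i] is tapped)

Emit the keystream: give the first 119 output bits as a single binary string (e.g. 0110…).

k : reg_k → out_k, fb_k
0: 001101000100000101100 → 0, fb=1
1: 011010001000001011001 → 0, fb=1
2: 110100010000010110011 → 1, fb=1
3: 101000100000101100111 → 1, fb=0
4: 010001000001011001110 → 0, fb=0
5: 100010000010110011100 → 1, fb=1
6: 000100000101100111001 → 0, fb=0
7: 001000001011001110010 → 0, fb=1
8: 010000010110011100101 → 0, fb=0
9: 100000101100111001010 → 1, fb=1
10: 000001011001110010101 → 0, fb=0
11: 000010110011100101010 → 0, fb=0
12: 000101100111001010100 → 0, fb=0
13: 001011001110010101000 → 0, fb=1
14: 010110011100101010001 → 0, fb=0
15: 101100111001010100010 → 1, fb=0
16: 011001110010101000100 → 0, fb=1
17: 110011100101010001001 → 1, fb=1
18: 100111001010100010011 → 1, fb=1
19: 001110010101000100111 → 0, fb=1
20: 011100101010001001111 → 0, fb=1
21: 111001010100010011111 → 1, fb=0
22: 110010101000100111110 → 1, fb=1
23: 100101010001001111101 → 1, fb=1
24: 001010100010011111011 → 0, fb=1
25: 010101000100111110111 → 0, fb=0
26: 101010001001111101110 → 1, fb=0
27: 010100010011111011100 → 0, fb=0
28: 101000100111110111000 → 1, fb=0
29: 010001001111101110000 → 0, fb=0
30: 100010011111011100000 → 1, fb=1
31: 000100111110111000001 → 0, fb=0
32: 001001111101110000010 → 0, fb=1
33: 010011111011100000101 → 0, fb=0
34: 100111110111000001010 → 1, fb=1
35: 001111101110000010101 → 0, fb=1
36: 011111011100000101011 → 0, fb=1
37: 111110111000001010111 → 1, fb=0
38: 111101110000010101110 → 1, fb=0
39: 111011100000101011100 → 1, fb=0
40: 110111000001010111000 → 1, fb=1
41: 101110000010101110001 → 1, fb=0
42: 011100000101011100010 → 0, fb=1
43: 111000001010111000101 → 1, fb=0
44: 110000010101110001010 → 1, fb=1
45: 100000101011100010101 → 1, fb=1
46: 000001010111000101011 → 0, fb=0
47: 000010101110001010110 → 0, fb=0
48: 000101011100010101100 → 0, fb=0
49: 001010111000101011000 → 0, fb=1
50: 010101110001010110001 → 0, fb=0
51: 101011100010101100010 → 1, fb=0
52: 010111000101011000100 → 0, fb=0
53: 101110001010110001000 → 1, fb=0
54: 011100010101100010000 → 0, fb=1
55: 111000101011000100001 → 1, fb=0
56: 110001010110001000010 → 1, fb=1
57: 100010101100010000101 → 1, fb=1
58: 000101011000100001011 → 0, fb=0
59: 001010110001000010110 → 0, fb=1
60: 010101100010000101101 → 0, fb=0
61: 101011000100001011010 → 1, fb=0
62: 010110001000010110100 → 0, fb=0
63: 101100010000101101000 → 1, fb=0
64: 011000100001011010000 → 0, fb=1
65: 110001000010110100001 → 1, fb=1
66: 100010000101101000011 → 1, fb=1
67: 000100001011010000111 → 0, fb=0
68: 001000010110100001110 → 0, fb=1
69: 010000101101000011101 → 0, fb=0
70: 100001011010000111010 → 1, fb=1
71: 000010110100001110101 → 0, fb=0
72: 000101101000011101010 → 0, fb=0
73: 001011010000111010100 → 0, fb=1
74: 010110100001110101001 → 0, fb=0
75: 101101000011101010010 → 1, fb=0
76: 011010000111010100100 → 0, fb=1
77: 110100001110101001001 → 1, fb=1
78: 101000011101010010011 → 1, fb=0
79: 010000111010100100110 → 0, fb=0
80: 100001110101001001100 → 1, fb=1
81: 000011101010010011001 → 0, fb=0
82: 000111010100100110010 → 0, fb=0
83: 001110101001001100100 → 0, fb=1
84: 011101010010011001001 → 0, fb=1
85: 111010100100110010011 → 1, fb=0
86: 110101001001100100110 → 1, fb=1
87: 101010010011001001101 → 1, fb=0
88: 010100100110010011010 → 0, fb=0
89: 101001001100100110100 → 1, fb=0
90: 010010011001001101000 → 0, fb=0
91: 100100110010011010000 → 1, fb=1
92: 001001100100110100001 → 0, fb=1
93: 010011001001101000011 → 0, fb=0
94: 100110010011010000110 → 1, fb=1
95: 001100100110100001101 → 0, fb=1
96: 011001001101000011011 → 0, fb=1
97: 110010011010000110111 → 1, fb=1
98: 100100110100001101111 → 1, fb=1
99: 001001101000011011111 → 0, fb=1
100: 010011010000110111111 → 0, fb=0
101: 100110100001101111110 → 1, fb=1
102: 001101000011011111101 → 0, fb=1
103: 011010000110111111011 → 0, fb=1
104: 110100001101111110111 → 1, fb=1
105: 101000011011111101111 → 1, fb=0
106: 010000110111111011110 → 0, fb=0
107: 100001101111110111100 → 1, fb=1
108: 000011011111101111001 → 0, fb=0
109: 000110111111011110010 → 0, fb=0
110: 001101111110111100100 → 0, fb=1
111: 011011111101111001001 → 0, fb=1
112: 110111111011110010011 → 1, fb=1
113: 101111110111100100111 → 1, fb=0
114: 011111101111001001110 → 0, fb=1
115: 111111011110010011101 → 1, fb=0
116: 111110111100100111010 → 1, fb=0
117: 111101111001001110100 → 1, fb=0
118: 111011110010011101000 → 1, fb=0

00110100010000010110011100101010001001111101110000010101110001010110001000010110100001110101001001100100110100001101111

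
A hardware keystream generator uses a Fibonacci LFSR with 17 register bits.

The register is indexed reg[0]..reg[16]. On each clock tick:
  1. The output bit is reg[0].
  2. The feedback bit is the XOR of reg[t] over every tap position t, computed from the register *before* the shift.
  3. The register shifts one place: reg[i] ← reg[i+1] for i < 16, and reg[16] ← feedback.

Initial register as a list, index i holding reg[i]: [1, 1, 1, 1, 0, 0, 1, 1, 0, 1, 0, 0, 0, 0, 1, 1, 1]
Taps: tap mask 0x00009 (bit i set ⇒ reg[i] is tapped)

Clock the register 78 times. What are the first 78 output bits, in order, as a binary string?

tick  register→output (feedback)
  0  11110011010000111→1 (0)
  1  11100110100001110→1 (1)
  2  11001101000011101→1 (1)
  3  10011010000111011→1 (0)
  4  00110100001110110→0 (1)
  5  01101000011101101→0 (0)
  6  11010000111011010→1 (0)
  7  10100001110110100→1 (1)
  8  01000011101101001→0 (0)
  9  10000111011010010→1 (1)
 10  00001110110100101→0 (0)
 11  00011101101001010→0 (1)
 12  00111011010010101→0 (1)
 13  01110110100101011→0 (1)
 14  11101101001010111→1 (1)
 15  11011010010101111→1 (0)
 16  10110100101011110→1 (0)
 17  01101001010111100→0 (0)
 18  11010010101111000→1 (0)
 19  10100101011110000→1 (1)
 20  01001010111100001→0 (0)
 21  10010101111000010→1 (0)
 22  00101011110000100→0 (0)
 23  01010111100001000→0 (1)
 24  10101111000010001→1 (1)
 25  01011110000100011→0 (1)
 26  10111100001000111→1 (0)
 27  01111000010001110→0 (1)
 28  11110000100011101→1 (0)
 29  11100001000111010→1 (1)
 30  11000010001110101→1 (1)
 31  10000100011101011→1 (1)
 32  00001000111010111→0 (0)
 33  00010001110101110→0 (1)
 34  00100011101011101→0 (0)
 35  01000111010111010→0 (0)
 36  10001110101110100→1 (1)
 37  00011101011101001→0 (1)
 38  00111010111010011→0 (1)
 39  01110101110100111→0 (1)
 40  11101011101001111→1 (1)
 41  11010111010011111→1 (0)
 42  10101110100111110→1 (1)
 43  01011101001111101→0 (1)
 44  10111010011111011→1 (0)
 45  01110100111110110→0 (1)
 46  11101001111101101→1 (1)
 47  11010011111011011→1 (0)
 48  10100111110110110→1 (1)
 49  01001111101101101→0 (0)
 50  10011111011011010→1 (0)
 51  00111110110110100→0 (1)
 52  01111101101101001→0 (1)
 53  11111011011010011→1 (0)
 54  11110110110100110→1 (0)
 55  11101101101001100→1 (1)
 56  11011011010011001→1 (0)
 57  10110110100110010→1 (0)
 58  01101101001100100→0 (0)
 59  11011010011001000→1 (0)
 60  10110100110010000→1 (0)
 61  01101001100100000→0 (0)
 62  11010011001000000→1 (0)
 63  10100110010000000→1 (1)
 64  01001100100000001→0 (0)
 65  10011001000000010→1 (0)
 66  00110010000000100→0 (1)
 67  01100100000001001→0 (0)
 68  11001000000010010→1 (1)
 69  10010000000100101→1 (0)
 70  00100000001001010→0 (0)
 71  01000000010010100→0 (0)
 72  10000000100101000→1 (1)
 73  00000001001010001→0 (0)
 74  00000010010100010→0 (0)
 75  00000100101000100→0 (0)
 76  00001001010001000→0 (0)
 77  00010010100010000→0 (1)

111100110100001110110100101011110000100011101011101001111101101101001100100000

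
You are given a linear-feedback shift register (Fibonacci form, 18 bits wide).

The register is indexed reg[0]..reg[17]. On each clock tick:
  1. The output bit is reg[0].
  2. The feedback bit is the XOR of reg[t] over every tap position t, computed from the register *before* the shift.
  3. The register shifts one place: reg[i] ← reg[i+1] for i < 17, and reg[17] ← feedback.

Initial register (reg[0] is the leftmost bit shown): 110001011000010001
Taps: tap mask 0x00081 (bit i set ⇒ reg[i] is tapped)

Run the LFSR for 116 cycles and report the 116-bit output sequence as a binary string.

11000101100001000100000111101001001011010101111111100000101010111110110101010111010100011011111111100011100100111000

step | reg (before) | out | fb
   0 | 110001011000010001 | 1 | 0
   1 | 100010110000100010 | 1 | 0
   2 | 000101100001000100 | 0 | 0
   3 | 001011000010001000 | 0 | 0
   4 | 010110000100010000 | 0 | 0
   5 | 101100001000100000 | 1 | 1
   6 | 011000010001000001 | 0 | 1
   7 | 110000100010000011 | 1 | 1
   8 | 100001000100000111 | 1 | 1
   9 | 000010001000001111 | 0 | 0
  10 | 000100010000011110 | 0 | 1
  11 | 001000100000111101 | 0 | 0
  12 | 010001000001111010 | 0 | 0
  13 | 100010000011110100 | 1 | 1
  14 | 000100000111101001 | 0 | 0
  15 | 001000001111010010 | 0 | 0
  16 | 010000011110100100 | 0 | 1
  17 | 100000111101001001 | 1 | 0
  18 | 000001111010010010 | 0 | 1
  19 | 000011110100100101 | 0 | 1
  20 | 000111101001001011 | 0 | 0
  21 | 001111010010010110 | 0 | 1
  22 | 011110100100101101 | 0 | 0
  23 | 111101001001011010 | 1 | 1
  24 | 111010010010110101 | 1 | 0
  25 | 110100100101101010 | 1 | 1
  26 | 101001001011010101 | 1 | 1
  27 | 010010010110101011 | 0 | 1
  28 | 100100101101010111 | 1 | 1
  29 | 001001011010101111 | 0 | 1
  30 | 010010110101011111 | 0 | 1
  31 | 100101101010111111 | 1 | 1
  32 | 001011010101111111 | 0 | 1
  33 | 010110101011111111 | 0 | 0
  34 | 101101010111111110 | 1 | 0
  35 | 011010101111111100 | 0 | 0
  36 | 110101011111111000 | 1 | 0
  37 | 101010111111110000 | 1 | 0
  38 | 010101111111100000 | 0 | 1
  39 | 101011111111000001 | 1 | 0
  40 | 010111111110000010 | 0 | 1
  41 | 101111111100000101 | 1 | 0
  42 | 011111111000001010 | 0 | 1
  43 | 111111110000010101 | 1 | 0
  44 | 111111100000101010 | 1 | 1
  45 | 111111000001010101 | 1 | 1
  46 | 111110000010101011 | 1 | 1
  47 | 111100000101010111 | 1 | 1
  48 | 111000001010101111 | 1 | 1
  49 | 110000010101011111 | 1 | 0
  50 | 100000101010111110 | 1 | 1
  51 | 000001010101111101 | 0 | 1
  52 | 000010101011111011 | 0 | 0
  53 | 000101010111110110 | 0 | 1
  54 | 001010101111101101 | 0 | 0
  55 | 010101011111011010 | 0 | 1
  56 | 101010111110110101 | 1 | 0
  57 | 010101111101101010 | 0 | 1
  58 | 101011111011010101 | 1 | 0
  59 | 010111110110101010 | 0 | 1
  60 | 101111101101010101 | 1 | 1
  61 | 011111011010101011 | 0 | 1
  62 | 111110110101010111 | 1 | 0
  63 | 111101101010101110 | 1 | 1
  64 | 111011010101011101 | 1 | 0
  65 | 110110101010111010 | 1 | 1
  66 | 101101010101110101 | 1 | 0
  67 | 011010101011101010 | 0 | 0
  68 | 110101010111010100 | 1 | 0
  69 | 101010101110101000 | 1 | 1
  70 | 010101011101010001 | 0 | 1
  71 | 101010111010100011 | 1 | 0
  72 | 010101110101000110 | 0 | 1
  73 | 101011101010001101 | 1 | 1
  74 | 010111010100011011 | 0 | 1
  75 | 101110101000110111 | 1 | 1
  76 | 011101010001101111 | 0 | 1
  77 | 111010100011011111 | 1 | 1
  78 | 110101000110111111 | 1 | 1
  79 | 101010001101111111 | 1 | 1
  80 | 010100011011111111 | 0 | 1
  81 | 101000110111111111 | 1 | 0
  82 | 010001101111111110 | 0 | 0
  83 | 100011011111111100 | 1 | 0
  84 | 000110111111111000 | 0 | 1
  85 | 001101111111110001 | 0 | 1
  86 | 011011111111100011 | 0 | 1
  87 | 110111111111000111 | 1 | 0
  88 | 101111111110001110 | 1 | 0
  89 | 011111111100011100 | 0 | 1
  90 | 111111111000111001 | 1 | 0
  91 | 111111110001110010 | 1 | 0
  92 | 111111100011100100 | 1 | 1
  93 | 111111000111001001 | 1 | 1
  94 | 111110001110010011 | 1 | 1
  95 | 111100011100100111 | 1 | 0
  96 | 111000111001001110 | 1 | 0
  97 | 110001110010011100 | 1 | 0
  98 | 100011100100111000 | 1 | 1
  99 | 000111001001110001 | 0 | 0
 100 | 001110010011100010 | 0 | 1
 101 | 011100100111000101 | 0 | 0
 102 | 111001001110001010 | 1 | 1
 103 | 110010011100010101 | 1 | 0
 104 | 100100111000101010 | 1 | 0
 105 | 001001110001010100 | 0 | 1
 106 | 010011100010101001 | 0 | 0
 107 | 100111000101010010 | 1 | 1
 108 | 001110001010100101 | 0 | 0
 109 | 011100010101001010 | 0 | 1
 110 | 111000101010010101 | 1 | 1
 111 | 110001010100101011 | 1 | 0
 112 | 100010101001010110 | 1 | 1
 113 | 000101010010101101 | 0 | 1
 114 | 001010100101011011 | 0 | 0
 115 | 010101001010110110 | 0 | 0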